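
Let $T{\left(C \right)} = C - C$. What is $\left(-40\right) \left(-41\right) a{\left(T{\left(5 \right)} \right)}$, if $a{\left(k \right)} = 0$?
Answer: $0$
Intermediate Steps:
$T{\left(C \right)} = 0$
$\left(-40\right) \left(-41\right) a{\left(T{\left(5 \right)} \right)} = \left(-40\right) \left(-41\right) 0 = 1640 \cdot 0 = 0$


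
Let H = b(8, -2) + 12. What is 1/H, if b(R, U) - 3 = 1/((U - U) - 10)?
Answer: 10/149 ≈ 0.067114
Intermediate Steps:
b(R, U) = 29/10 (b(R, U) = 3 + 1/((U - U) - 10) = 3 + 1/(0 - 10) = 3 + 1/(-10) = 3 - ⅒ = 29/10)
H = 149/10 (H = 29/10 + 12 = 149/10 ≈ 14.900)
1/H = 1/(149/10) = 10/149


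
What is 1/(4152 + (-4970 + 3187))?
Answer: 1/2369 ≈ 0.00042212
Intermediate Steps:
1/(4152 + (-4970 + 3187)) = 1/(4152 - 1783) = 1/2369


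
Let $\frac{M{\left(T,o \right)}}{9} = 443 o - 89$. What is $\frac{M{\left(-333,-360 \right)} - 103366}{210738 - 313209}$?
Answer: $\frac{1539487}{102471} \approx 15.024$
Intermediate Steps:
$M{\left(T,o \right)} = -801 + 3987 o$ ($M{\left(T,o \right)} = 9 \left(443 o - 89\right) = 9 \left(-89 + 443 o\right) = -801 + 3987 o$)
$\frac{M{\left(-333,-360 \right)} - 103366}{210738 - 313209} = \frac{\left(-801 + 3987 \left(-360\right)\right) - 103366}{210738 - 313209} = \frac{\left(-801 - 1435320\right) - 103366}{-102471} = \left(-1436121 - 103366\right) \left(- \frac{1}{102471}\right) = \left(-1539487\right) \left(- \frac{1}{102471}\right) = \frac{1539487}{102471}$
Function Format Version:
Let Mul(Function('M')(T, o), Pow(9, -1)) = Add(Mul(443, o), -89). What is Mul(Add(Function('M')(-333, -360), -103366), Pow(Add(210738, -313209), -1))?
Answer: Rational(1539487, 102471) ≈ 15.024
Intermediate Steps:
Function('M')(T, o) = Add(-801, Mul(3987, o)) (Function('M')(T, o) = Mul(9, Add(Mul(443, o), -89)) = Mul(9, Add(-89, Mul(443, o))) = Add(-801, Mul(3987, o)))
Mul(Add(Function('M')(-333, -360), -103366), Pow(Add(210738, -313209), -1)) = Mul(Add(Add(-801, Mul(3987, -360)), -103366), Pow(Add(210738, -313209), -1)) = Mul(Add(Add(-801, -1435320), -103366), Pow(-102471, -1)) = Mul(Add(-1436121, -103366), Rational(-1, 102471)) = Mul(-1539487, Rational(-1, 102471)) = Rational(1539487, 102471)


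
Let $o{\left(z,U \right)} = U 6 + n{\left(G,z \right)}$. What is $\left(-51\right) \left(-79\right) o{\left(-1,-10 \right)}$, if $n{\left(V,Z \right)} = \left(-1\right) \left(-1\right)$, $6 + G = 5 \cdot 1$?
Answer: $-237711$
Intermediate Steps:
$G = -1$ ($G = -6 + 5 \cdot 1 = -6 + 5 = -1$)
$n{\left(V,Z \right)} = 1$
$o{\left(z,U \right)} = 1 + 6 U$ ($o{\left(z,U \right)} = U 6 + 1 = 6 U + 1 = 1 + 6 U$)
$\left(-51\right) \left(-79\right) o{\left(-1,-10 \right)} = \left(-51\right) \left(-79\right) \left(1 + 6 \left(-10\right)\right) = 4029 \left(1 - 60\right) = 4029 \left(-59\right) = -237711$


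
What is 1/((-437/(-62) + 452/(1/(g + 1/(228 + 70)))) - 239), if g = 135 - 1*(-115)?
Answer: 9238/1041765243 ≈ 8.8676e-6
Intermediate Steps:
g = 250 (g = 135 + 115 = 250)
1/((-437/(-62) + 452/(1/(g + 1/(228 + 70)))) - 239) = 1/((-437/(-62) + 452/(1/(250 + 1/(228 + 70)))) - 239) = 1/((-437*(-1/62) + 452/(1/(250 + 1/298))) - 239) = 1/((437/62 + 452/(1/(250 + 1/298))) - 239) = 1/((437/62 + 452/(1/(74501/298))) - 239) = 1/((437/62 + 452/(298/74501)) - 239) = 1/((437/62 + 452*(74501/298)) - 239) = 1/((437/62 + 16837226/149) - 239) = 1/(1043973125/9238 - 239) = 1/(1041765243/9238) = 9238/1041765243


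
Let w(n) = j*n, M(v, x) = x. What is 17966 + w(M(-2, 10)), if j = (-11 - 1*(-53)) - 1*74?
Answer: 17646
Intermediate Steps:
j = -32 (j = (-11 + 53) - 74 = 42 - 74 = -32)
w(n) = -32*n
17966 + w(M(-2, 10)) = 17966 - 32*10 = 17966 - 320 = 17646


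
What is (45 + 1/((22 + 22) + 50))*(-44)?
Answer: -93082/47 ≈ -1980.5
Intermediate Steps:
(45 + 1/((22 + 22) + 50))*(-44) = (45 + 1/(44 + 50))*(-44) = (45 + 1/94)*(-44) = (4231/94)*(-44) = -93082/47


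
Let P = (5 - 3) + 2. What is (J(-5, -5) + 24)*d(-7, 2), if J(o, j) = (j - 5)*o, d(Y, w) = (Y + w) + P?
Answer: -74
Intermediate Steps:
P = 4 (P = 2 + 2 = 4)
d(Y, w) = 4 + Y + w (d(Y, w) = (Y + w) + 4 = 4 + Y + w)
J(o, j) = o*(-5 + j) (J(o, j) = (-5 + j)*o = o*(-5 + j))
(J(-5, -5) + 24)*d(-7, 2) = (-5*(-5 - 5) + 24)*(4 - 7 + 2) = (-5*(-10) + 24)*(-1) = (50 + 24)*(-1) = 74*(-1) = -74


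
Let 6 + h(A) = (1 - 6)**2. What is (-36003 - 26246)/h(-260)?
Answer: -62249/19 ≈ -3276.3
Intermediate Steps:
h(A) = 19 (h(A) = -6 + (1 - 6)**2 = -6 + (-5)**2 = -6 + 25 = 19)
(-36003 - 26246)/h(-260) = (-36003 - 26246)/19 = -62249*1/19 = -62249/19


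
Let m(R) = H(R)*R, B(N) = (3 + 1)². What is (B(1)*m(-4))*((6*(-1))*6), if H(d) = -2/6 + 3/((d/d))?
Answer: 6144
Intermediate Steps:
H(d) = 8/3 (H(d) = -2*⅙ + 3/1 = -⅓ + 3*1 = -⅓ + 3 = 8/3)
B(N) = 16 (B(N) = 4² = 16)
m(R) = 8*R/3
(B(1)*m(-4))*((6*(-1))*6) = (16*((8/3)*(-4)))*((6*(-1))*6) = (16*(-32/3))*(-6*6) = -512/3*(-36) = 6144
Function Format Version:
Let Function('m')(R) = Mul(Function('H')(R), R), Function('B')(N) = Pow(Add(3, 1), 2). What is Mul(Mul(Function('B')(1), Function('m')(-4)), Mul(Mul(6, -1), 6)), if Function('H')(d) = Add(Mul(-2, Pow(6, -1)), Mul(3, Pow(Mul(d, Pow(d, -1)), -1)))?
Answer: 6144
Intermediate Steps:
Function('H')(d) = Rational(8, 3) (Function('H')(d) = Add(Mul(-2, Rational(1, 6)), Mul(3, Pow(1, -1))) = Add(Rational(-1, 3), Mul(3, 1)) = Add(Rational(-1, 3), 3) = Rational(8, 3))
Function('B')(N) = 16 (Function('B')(N) = Pow(4, 2) = 16)
Function('m')(R) = Mul(Rational(8, 3), R)
Mul(Mul(Function('B')(1), Function('m')(-4)), Mul(Mul(6, -1), 6)) = Mul(Mul(16, Mul(Rational(8, 3), -4)), Mul(Mul(6, -1), 6)) = Mul(Mul(16, Rational(-32, 3)), Mul(-6, 6)) = Mul(Rational(-512, 3), -36) = 6144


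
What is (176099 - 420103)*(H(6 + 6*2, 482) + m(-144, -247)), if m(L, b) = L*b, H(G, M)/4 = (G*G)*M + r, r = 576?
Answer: -161663386176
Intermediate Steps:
H(G, M) = 2304 + 4*M*G² (H(G, M) = 4*((G*G)*M + 576) = 4*(G²*M + 576) = 4*(M*G² + 576) = 4*(576 + M*G²) = 2304 + 4*M*G²)
(176099 - 420103)*(H(6 + 6*2, 482) + m(-144, -247)) = (176099 - 420103)*((2304 + 4*482*(6 + 6*2)²) - 144*(-247)) = -244004*((2304 + 4*482*(6 + 12)²) + 35568) = -244004*((2304 + 4*482*18²) + 35568) = -244004*((2304 + 4*482*324) + 35568) = -244004*((2304 + 624672) + 35568) = -244004*(626976 + 35568) = -244004*662544 = -161663386176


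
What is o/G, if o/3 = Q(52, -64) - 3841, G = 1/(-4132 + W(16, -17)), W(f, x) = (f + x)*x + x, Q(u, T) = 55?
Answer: 46931256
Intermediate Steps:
W(f, x) = x + x*(f + x) (W(f, x) = x*(f + x) + x = x + x*(f + x))
G = -1/4132 (G = 1/(-4132 - 17*(1 + 16 - 17)) = 1/(-4132 - 17*0) = 1/(-4132 + 0) = 1/(-4132) = -1/4132 ≈ -0.00024201)
o = -11358 (o = 3*(55 - 3841) = 3*(-3786) = -11358)
o/G = -11358/(-1/4132) = -11358*(-4132) = 46931256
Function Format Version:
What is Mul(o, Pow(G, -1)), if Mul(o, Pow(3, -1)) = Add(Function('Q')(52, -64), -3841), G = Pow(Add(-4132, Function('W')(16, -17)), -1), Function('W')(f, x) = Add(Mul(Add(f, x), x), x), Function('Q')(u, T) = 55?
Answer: 46931256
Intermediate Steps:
Function('W')(f, x) = Add(x, Mul(x, Add(f, x))) (Function('W')(f, x) = Add(Mul(x, Add(f, x)), x) = Add(x, Mul(x, Add(f, x))))
G = Rational(-1, 4132) (G = Pow(Add(-4132, Mul(-17, Add(1, 16, -17))), -1) = Pow(Add(-4132, Mul(-17, 0)), -1) = Pow(Add(-4132, 0), -1) = Pow(-4132, -1) = Rational(-1, 4132) ≈ -0.00024201)
o = -11358 (o = Mul(3, Add(55, -3841)) = Mul(3, -3786) = -11358)
Mul(o, Pow(G, -1)) = Mul(-11358, Pow(Rational(-1, 4132), -1)) = Mul(-11358, -4132) = 46931256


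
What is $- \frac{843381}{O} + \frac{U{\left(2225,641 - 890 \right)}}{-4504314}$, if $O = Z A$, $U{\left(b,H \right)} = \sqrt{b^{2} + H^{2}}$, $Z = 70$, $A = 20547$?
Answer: $- \frac{13387}{22830} - \frac{\sqrt{5012626}}{4504314} \approx -0.58687$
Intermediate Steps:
$U{\left(b,H \right)} = \sqrt{H^{2} + b^{2}}$
$O = 1438290$ ($O = 70 \cdot 20547 = 1438290$)
$- \frac{843381}{O} + \frac{U{\left(2225,641 - 890 \right)}}{-4504314} = - \frac{843381}{1438290} + \frac{\sqrt{\left(641 - 890\right)^{2} + 2225^{2}}}{-4504314} = \left(-843381\right) \frac{1}{1438290} + \sqrt{\left(641 - 890\right)^{2} + 4950625} \left(- \frac{1}{4504314}\right) = - \frac{13387}{22830} + \sqrt{\left(-249\right)^{2} + 4950625} \left(- \frac{1}{4504314}\right) = - \frac{13387}{22830} + \sqrt{62001 + 4950625} \left(- \frac{1}{4504314}\right) = - \frac{13387}{22830} + \sqrt{5012626} \left(- \frac{1}{4504314}\right) = - \frac{13387}{22830} - \frac{\sqrt{5012626}}{4504314}$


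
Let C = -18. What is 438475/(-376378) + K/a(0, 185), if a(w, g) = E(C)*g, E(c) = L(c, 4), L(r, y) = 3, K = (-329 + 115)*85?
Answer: -1417933889/41777958 ≈ -33.940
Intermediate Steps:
K = -18190 (K = -214*85 = -18190)
E(c) = 3
a(w, g) = 3*g
438475/(-376378) + K/a(0, 185) = 438475/(-376378) - 18190/(3*185) = 438475*(-1/376378) - 18190/555 = -438475/376378 - 18190*1/555 = -438475/376378 - 3638/111 = -1417933889/41777958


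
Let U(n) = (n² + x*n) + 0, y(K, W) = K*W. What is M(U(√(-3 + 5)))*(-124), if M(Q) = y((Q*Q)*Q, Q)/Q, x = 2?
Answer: -6944 - 4960*√2 ≈ -13959.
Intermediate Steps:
U(n) = n² + 2*n (U(n) = (n² + 2*n) + 0 = n² + 2*n)
M(Q) = Q³ (M(Q) = (((Q*Q)*Q)*Q)/Q = ((Q²*Q)*Q)/Q = (Q³*Q)/Q = Q⁴/Q = Q³)
M(U(√(-3 + 5)))*(-124) = (√(-3 + 5)*(2 + √(-3 + 5)))³*(-124) = (√2*(2 + √2))³*(-124) = (2*√2*(2 + √2)³)*(-124) = -248*√2*(2 + √2)³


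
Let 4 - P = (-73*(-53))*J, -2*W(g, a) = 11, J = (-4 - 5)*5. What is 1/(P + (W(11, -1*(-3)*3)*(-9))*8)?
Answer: 1/174505 ≈ 5.7305e-6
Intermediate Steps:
J = -45 (J = -9*5 = -45)
W(g, a) = -11/2 (W(g, a) = -1/2*11 = -11/2)
P = 174109 (P = 4 - (-73*(-53))*(-45) = 4 - 3869*(-45) = 4 - 1*(-174105) = 4 + 174105 = 174109)
1/(P + (W(11, -1*(-3)*3)*(-9))*8) = 1/(174109 - 11/2*(-9)*8) = 1/(174109 + (99/2)*8) = 1/(174109 + 396) = 1/174505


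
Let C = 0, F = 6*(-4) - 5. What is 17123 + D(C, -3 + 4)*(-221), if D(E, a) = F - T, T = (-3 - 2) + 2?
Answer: 22869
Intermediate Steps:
F = -29 (F = -24 - 5 = -29)
T = -3 (T = -5 + 2 = -3)
D(E, a) = -26 (D(E, a) = -29 - 1*(-3) = -29 + 3 = -26)
17123 + D(C, -3 + 4)*(-221) = 17123 - 26*(-221) = 17123 + 5746 = 22869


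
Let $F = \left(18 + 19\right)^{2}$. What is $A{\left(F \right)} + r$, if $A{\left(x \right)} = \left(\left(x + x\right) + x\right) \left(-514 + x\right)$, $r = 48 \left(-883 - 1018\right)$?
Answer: $3420237$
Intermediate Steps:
$F = 1369$ ($F = 37^{2} = 1369$)
$r = -91248$ ($r = 48 \left(-1901\right) = -91248$)
$A{\left(x \right)} = 3 x \left(-514 + x\right)$ ($A{\left(x \right)} = \left(2 x + x\right) \left(-514 + x\right) = 3 x \left(-514 + x\right)$)
$A{\left(F \right)} + r = 3 \cdot 1369 \left(-514 + 1369\right) - 91248 = 3 \cdot 1369 \cdot 855 - 91248 = 3511485 - 91248 = 3420237$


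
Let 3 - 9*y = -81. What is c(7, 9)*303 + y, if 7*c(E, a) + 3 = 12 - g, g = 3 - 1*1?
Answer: 937/3 ≈ 312.33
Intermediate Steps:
y = 28/3 (y = 1/3 - 1/9*(-81) = 1/3 + 9 = 28/3 ≈ 9.3333)
g = 2 (g = 3 - 1 = 2)
c(E, a) = 1 (c(E, a) = -3/7 + (12 - 1*2)/7 = -3/7 + (12 - 2)/7 = -3/7 + (1/7)*10 = -3/7 + 10/7 = 1)
c(7, 9)*303 + y = 1*303 + 28/3 = 303 + 28/3 = 937/3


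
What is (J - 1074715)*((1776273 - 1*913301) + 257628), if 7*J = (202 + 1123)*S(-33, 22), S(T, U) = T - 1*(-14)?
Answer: -8458490508000/7 ≈ -1.2084e+12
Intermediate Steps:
S(T, U) = 14 + T (S(T, U) = T + 14 = 14 + T)
J = -25175/7 (J = ((202 + 1123)*(14 - 33))/7 = (1325*(-19))/7 = (1/7)*(-25175) = -25175/7 ≈ -3596.4)
(J - 1074715)*((1776273 - 1*913301) + 257628) = (-25175/7 - 1074715)*((1776273 - 1*913301) + 257628) = -7548180*((1776273 - 913301) + 257628)/7 = -7548180*(862972 + 257628)/7 = -7548180/7*1120600 = -8458490508000/7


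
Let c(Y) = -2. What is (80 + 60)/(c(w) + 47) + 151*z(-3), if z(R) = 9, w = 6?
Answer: 12259/9 ≈ 1362.1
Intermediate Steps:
(80 + 60)/(c(w) + 47) + 151*z(-3) = (80 + 60)/(-2 + 47) + 151*9 = 140/45 + 1359 = 140*(1/45) + 1359 = 28/9 + 1359 = 12259/9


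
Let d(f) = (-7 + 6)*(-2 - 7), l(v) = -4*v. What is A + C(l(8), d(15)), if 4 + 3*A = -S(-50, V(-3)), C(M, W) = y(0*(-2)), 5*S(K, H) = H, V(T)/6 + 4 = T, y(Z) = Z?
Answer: 22/15 ≈ 1.4667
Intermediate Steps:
V(T) = -24 + 6*T
d(f) = 9 (d(f) = -1*(-9) = 9)
S(K, H) = H/5
C(M, W) = 0 (C(M, W) = 0*(-2) = 0)
A = 22/15 (A = -4/3 + (-(-24 + 6*(-3))/5)/3 = -4/3 + (-(-24 - 18)/5)/3 = -4/3 + (-(-42)/5)/3 = -4/3 + (-1*(-42/5))/3 = -4/3 + (⅓)*(42/5) = -4/3 + 14/5 = 22/15 ≈ 1.4667)
A + C(l(8), d(15)) = 22/15 + 0 = 22/15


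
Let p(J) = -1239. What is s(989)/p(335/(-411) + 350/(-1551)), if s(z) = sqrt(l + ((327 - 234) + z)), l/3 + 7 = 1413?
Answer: -10*sqrt(53)/1239 ≈ -0.058758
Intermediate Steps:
l = 4218 (l = -21 + 3*1413 = -21 + 4239 = 4218)
s(z) = sqrt(4311 + z) (s(z) = sqrt(4218 + ((327 - 234) + z)) = sqrt(4218 + (93 + z)) = sqrt(4311 + z))
s(989)/p(335/(-411) + 350/(-1551)) = sqrt(4311 + 989)/(-1239) = sqrt(5300)*(-1/1239) = (10*sqrt(53))*(-1/1239) = -10*sqrt(53)/1239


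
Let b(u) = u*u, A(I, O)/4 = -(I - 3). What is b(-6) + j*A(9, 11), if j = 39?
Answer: -900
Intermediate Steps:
A(I, O) = 12 - 4*I (A(I, O) = 4*(-(I - 3)) = 4*(-(-3 + I)) = 4*(3 - I) = 12 - 4*I)
b(u) = u**2
b(-6) + j*A(9, 11) = (-6)**2 + 39*(12 - 4*9) = 36 + 39*(12 - 36) = 36 + 39*(-24) = 36 - 936 = -900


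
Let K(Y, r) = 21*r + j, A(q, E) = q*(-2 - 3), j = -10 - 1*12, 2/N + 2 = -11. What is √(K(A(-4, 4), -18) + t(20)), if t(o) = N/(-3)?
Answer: I*√608322/39 ≈ 19.999*I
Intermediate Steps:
N = -2/13 (N = 2/(-2 - 11) = 2/(-13) = 2*(-1/13) = -2/13 ≈ -0.15385)
j = -22 (j = -10 - 12 = -22)
t(o) = 2/39 (t(o) = -2/13/(-3) = -2/13*(-⅓) = 2/39)
A(q, E) = -5*q (A(q, E) = q*(-5) = -5*q)
K(Y, r) = -22 + 21*r (K(Y, r) = 21*r - 22 = -22 + 21*r)
√(K(A(-4, 4), -18) + t(20)) = √((-22 + 21*(-18)) + 2/39) = √((-22 - 378) + 2/39) = √(-400 + 2/39) = √(-15598/39) = I*√608322/39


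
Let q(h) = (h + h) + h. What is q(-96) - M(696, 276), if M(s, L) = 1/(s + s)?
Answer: -400897/1392 ≈ -288.00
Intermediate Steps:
q(h) = 3*h (q(h) = 2*h + h = 3*h)
M(s, L) = 1/(2*s)
q(-96) - M(696, 276) = 3*(-96) - 1/(2*696) = -288 - 1/(2*696) = -288 - 1*1/1392 = -288 - 1/1392 = -400897/1392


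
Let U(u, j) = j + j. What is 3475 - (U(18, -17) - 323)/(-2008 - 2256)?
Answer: 14817043/4264 ≈ 3474.9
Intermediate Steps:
U(u, j) = 2*j
3475 - (U(18, -17) - 323)/(-2008 - 2256) = 3475 - (2*(-17) - 323)/(-2008 - 2256) = 3475 - (-34 - 323)/(-4264) = 3475 - (-357)*(-1)/4264 = 3475 - 1*357/4264 = 3475 - 357/4264 = 14817043/4264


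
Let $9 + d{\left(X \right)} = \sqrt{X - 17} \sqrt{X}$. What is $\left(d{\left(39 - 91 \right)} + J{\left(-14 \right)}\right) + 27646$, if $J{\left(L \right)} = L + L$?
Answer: $27609 - 2 \sqrt{897} \approx 27549.0$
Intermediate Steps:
$J{\left(L \right)} = 2 L$
$d{\left(X \right)} = -9 + \sqrt{X} \sqrt{-17 + X}$ ($d{\left(X \right)} = -9 + \sqrt{X - 17} \sqrt{X} = -9 + \sqrt{-17 + X} \sqrt{X} = -9 + \sqrt{X} \sqrt{-17 + X}$)
$\left(d{\left(39 - 91 \right)} + J{\left(-14 \right)}\right) + 27646 = \left(\left(-9 + \sqrt{39 - 91} \sqrt{-17 + \left(39 - 91\right)}\right) + 2 \left(-14\right)\right) + 27646 = \left(\left(-9 + \sqrt{-52} \sqrt{-17 - 52}\right) - 28\right) + 27646 = \left(\left(-9 + 2 i \sqrt{13} \sqrt{-69}\right) - 28\right) + 27646 = \left(\left(-9 + 2 i \sqrt{13} i \sqrt{69}\right) - 28\right) + 27646 = \left(\left(-9 - 2 \sqrt{897}\right) - 28\right) + 27646 = \left(-37 - 2 \sqrt{897}\right) + 27646 = 27609 - 2 \sqrt{897}$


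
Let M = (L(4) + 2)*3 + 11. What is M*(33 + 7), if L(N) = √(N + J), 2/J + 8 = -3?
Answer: 680 + 120*√462/11 ≈ 914.48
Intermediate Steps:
J = -2/11 (J = 2/(-8 - 3) = 2/(-11) = 2*(-1/11) = -2/11 ≈ -0.18182)
L(N) = √(-2/11 + N) (L(N) = √(N - 2/11) = √(-2/11 + N))
M = 17 + 3*√462/11 (M = (√(-22 + 121*4)/11 + 2)*3 + 11 = (√(-22 + 484)/11 + 2)*3 + 11 = (√462/11 + 2)*3 + 11 = (2 + √462/11)*3 + 11 = (6 + 3*√462/11) + 11 = 17 + 3*√462/11 ≈ 22.862)
M*(33 + 7) = (17 + 3*√462/11)*(33 + 7) = (17 + 3*√462/11)*40 = 680 + 120*√462/11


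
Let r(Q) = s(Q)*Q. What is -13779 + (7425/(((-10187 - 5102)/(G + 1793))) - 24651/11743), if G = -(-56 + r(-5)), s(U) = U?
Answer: -2633278806072/179538727 ≈ -14667.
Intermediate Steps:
r(Q) = Q² (r(Q) = Q*Q = Q²)
G = 31 (G = -(-56 + (-5)²) = -(-56 + 25) = -1*(-31) = 31)
-13779 + (7425/(((-10187 - 5102)/(G + 1793))) - 24651/11743) = -13779 + (7425/(((-10187 - 5102)/(31 + 1793))) - 24651/11743) = -13779 + (7425/((-15289/1824)) - 24651*1/11743) = -13779 + (7425/((-15289*1/1824)) - 24651/11743) = -13779 + (7425/(-15289/1824) - 24651/11743) = -13779 + (7425*(-1824/15289) - 24651/11743) = -13779 + (-13543200/15289 - 24651/11743) = -13779 - 159414686739/179538727 = -2633278806072/179538727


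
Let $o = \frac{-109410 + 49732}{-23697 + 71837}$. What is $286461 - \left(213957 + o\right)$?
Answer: $\frac{1745201119}{24070} \approx 72505.0$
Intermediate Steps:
$o = - \frac{29839}{24070}$ ($o = - \frac{59678}{48140} = \left(-59678\right) \frac{1}{48140} = - \frac{29839}{24070} \approx -1.2397$)
$286461 - \left(213957 + o\right) = 286461 - \frac{5149915151}{24070} = \frac{1745201119}{24070}$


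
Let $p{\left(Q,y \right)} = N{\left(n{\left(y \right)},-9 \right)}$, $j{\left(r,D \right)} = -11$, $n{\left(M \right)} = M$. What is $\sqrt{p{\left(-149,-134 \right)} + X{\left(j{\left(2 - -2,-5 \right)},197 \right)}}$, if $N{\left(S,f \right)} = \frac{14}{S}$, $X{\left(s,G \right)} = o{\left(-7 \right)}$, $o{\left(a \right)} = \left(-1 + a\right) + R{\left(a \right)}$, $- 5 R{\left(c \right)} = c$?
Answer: $\frac{i \sqrt{752410}}{335} \approx 2.5893 i$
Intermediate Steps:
$R{\left(c \right)} = - \frac{c}{5}$
$o{\left(a \right)} = -1 + \frac{4 a}{5}$ ($o{\left(a \right)} = \left(-1 + a\right) - \frac{a}{5} = -1 + \frac{4 a}{5}$)
$X{\left(s,G \right)} = - \frac{33}{5}$ ($X{\left(s,G \right)} = -1 + \frac{4}{5} \left(-7\right) = -1 - \frac{28}{5} = - \frac{33}{5}$)
$p{\left(Q,y \right)} = \frac{14}{y}$
$\sqrt{p{\left(-149,-134 \right)} + X{\left(j{\left(2 - -2,-5 \right)},197 \right)}} = \sqrt{\frac{14}{-134} - \frac{33}{5}} = \sqrt{14 \left(- \frac{1}{134}\right) - \frac{33}{5}} = \sqrt{- \frac{7}{67} - \frac{33}{5}} = \sqrt{- \frac{2246}{335}} = \frac{i \sqrt{752410}}{335}$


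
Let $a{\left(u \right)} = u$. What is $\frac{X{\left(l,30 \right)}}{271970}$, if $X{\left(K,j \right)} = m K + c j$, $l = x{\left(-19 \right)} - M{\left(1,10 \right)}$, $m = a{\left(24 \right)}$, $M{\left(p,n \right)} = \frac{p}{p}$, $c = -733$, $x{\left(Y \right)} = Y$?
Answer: $- \frac{2247}{27197} \approx -0.082619$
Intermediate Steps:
$M{\left(p,n \right)} = 1$
$m = 24$
$l = -20$ ($l = -19 - 1 = -20$)
$X{\left(K,j \right)} = - 733 j + 24 K$ ($X{\left(K,j \right)} = 24 K - 733 j = - 733 j + 24 K$)
$\frac{X{\left(l,30 \right)}}{271970} = \frac{\left(-733\right) 30 + 24 \left(-20\right)}{271970} = \left(-21990 - 480\right) \frac{1}{271970} = \left(-22470\right) \frac{1}{271970} = - \frac{2247}{27197}$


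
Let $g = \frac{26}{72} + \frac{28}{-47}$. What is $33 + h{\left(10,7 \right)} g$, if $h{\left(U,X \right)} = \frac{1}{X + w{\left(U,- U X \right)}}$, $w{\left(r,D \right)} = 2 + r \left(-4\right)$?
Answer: $\frac{1731313}{52452} \approx 33.008$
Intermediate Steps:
$w{\left(r,D \right)} = 2 - 4 r$
$h{\left(U,X \right)} = \frac{1}{2 + X - 4 U}$ ($h{\left(U,X \right)} = \frac{1}{X - \left(-2 + 4 U\right)} = \frac{1}{2 + X - 4 U}$)
$g = - \frac{397}{1692}$ ($g = 26 \cdot \frac{1}{72} + 28 \left(- \frac{1}{47}\right) = \frac{13}{36} - \frac{28}{47} = - \frac{397}{1692} \approx -0.23463$)
$33 + h{\left(10,7 \right)} g = 33 + \frac{1}{2 + 7 - 40} \left(- \frac{397}{1692}\right) = 33 + \frac{1}{-31} \left(- \frac{397}{1692}\right) = 33 - - \frac{397}{52452} = 33 + \frac{397}{52452} = \frac{1731313}{52452}$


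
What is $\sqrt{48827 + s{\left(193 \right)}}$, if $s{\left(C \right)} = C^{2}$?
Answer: $6 \sqrt{2391} \approx 293.39$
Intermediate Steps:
$\sqrt{48827 + s{\left(193 \right)}} = \sqrt{48827 + 193^{2}} = \sqrt{48827 + 37249} = \sqrt{86076} = 6 \sqrt{2391}$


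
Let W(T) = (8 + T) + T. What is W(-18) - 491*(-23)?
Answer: 11265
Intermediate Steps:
W(T) = 8 + 2*T
W(-18) - 491*(-23) = (8 + 2*(-18)) - 491*(-23) = (8 - 36) + 11293 = -28 + 11293 = 11265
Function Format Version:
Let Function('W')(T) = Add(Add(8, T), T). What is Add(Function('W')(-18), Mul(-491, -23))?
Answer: 11265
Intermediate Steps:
Function('W')(T) = Add(8, Mul(2, T))
Add(Function('W')(-18), Mul(-491, -23)) = Add(Add(8, Mul(2, -18)), Mul(-491, -23)) = Add(Add(8, -36), 11293) = Add(-28, 11293) = 11265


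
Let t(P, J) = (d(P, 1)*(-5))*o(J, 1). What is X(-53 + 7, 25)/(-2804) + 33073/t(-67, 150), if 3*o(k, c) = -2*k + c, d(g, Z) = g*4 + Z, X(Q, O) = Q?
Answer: -43308081/186543110 ≈ -0.23216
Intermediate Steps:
d(g, Z) = Z + 4*g (d(g, Z) = 4*g + Z = Z + 4*g)
o(k, c) = -2*k/3 + c/3 (o(k, c) = (-2*k + c)/3 = (c - 2*k)/3 = -2*k/3 + c/3)
t(P, J) = (-5 - 20*P)*(⅓ - 2*J/3) (t(P, J) = ((1 + 4*P)*(-5))*(-2*J/3 + (⅓)*1) = (-5 - 20*P)*(-2*J/3 + ⅓) = (-5 - 20*P)*(⅓ - 2*J/3))
X(-53 + 7, 25)/(-2804) + 33073/t(-67, 150) = (-53 + 7)/(-2804) + 33073/((5*(1 + 4*(-67))*(-1 + 2*150)/3)) = -46*(-1/2804) + 33073/((5*(1 - 268)*(-1 + 300)/3)) = 23/1402 + 33073/(((5/3)*(-267)*299)) = 23/1402 + 33073/(-133055) = 23/1402 + 33073*(-1/133055) = 23/1402 - 33073/133055 = -43308081/186543110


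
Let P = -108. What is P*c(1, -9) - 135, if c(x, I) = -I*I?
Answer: 8613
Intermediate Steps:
c(x, I) = -I²
P*c(1, -9) - 135 = -(-108)*(-9)² - 135 = -(-108)*81 - 135 = -108*(-81) - 135 = 8748 - 135 = 8613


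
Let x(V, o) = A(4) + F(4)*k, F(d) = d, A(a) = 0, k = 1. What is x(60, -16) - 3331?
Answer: -3327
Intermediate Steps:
x(V, o) = 4 (x(V, o) = 0 + 4*1 = 0 + 4 = 4)
x(60, -16) - 3331 = 4 - 3331 = -3327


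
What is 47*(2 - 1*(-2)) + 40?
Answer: 228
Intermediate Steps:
47*(2 - 1*(-2)) + 40 = 47*(2 + 2) + 40 = 47*4 + 40 = 188 + 40 = 228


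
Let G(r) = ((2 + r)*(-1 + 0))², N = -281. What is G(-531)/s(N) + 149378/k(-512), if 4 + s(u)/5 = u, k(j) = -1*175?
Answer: -10473433/9975 ≈ -1050.0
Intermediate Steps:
G(r) = (-2 - r)² (G(r) = ((2 + r)*(-1))² = (-2 - r)²)
k(j) = -175
s(u) = -20 + 5*u
G(-531)/s(N) + 149378/k(-512) = (2 - 531)²/(-20 + 5*(-281)) + 149378/(-175) = (-529)²/(-20 - 1405) + 149378*(-1/175) = 279841/(-1425) - 149378/175 = 279841*(-1/1425) - 149378/175 = -279841/1425 - 149378/175 = -10473433/9975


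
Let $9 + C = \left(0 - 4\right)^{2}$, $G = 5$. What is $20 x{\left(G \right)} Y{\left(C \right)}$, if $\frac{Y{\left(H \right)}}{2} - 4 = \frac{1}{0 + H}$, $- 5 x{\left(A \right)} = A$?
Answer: $- \frac{1160}{7} \approx -165.71$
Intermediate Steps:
$x{\left(A \right)} = - \frac{A}{5}$
$C = 7$ ($C = -9 + \left(0 - 4\right)^{2} = -9 + \left(-4\right)^{2} = -9 + 16 = 7$)
$Y{\left(H \right)} = 8 + \frac{2}{H}$ ($Y{\left(H \right)} = 8 + \frac{2}{0 + H} = 8 + \frac{2}{H}$)
$20 x{\left(G \right)} Y{\left(C \right)} = 20 \left(\left(- \frac{1}{5}\right) 5\right) \left(8 + \frac{2}{7}\right) = 20 \left(-1\right) \left(8 + 2 \cdot \frac{1}{7}\right) = - 20 \left(8 + \frac{2}{7}\right) = \left(-20\right) \frac{58}{7} = - \frac{1160}{7}$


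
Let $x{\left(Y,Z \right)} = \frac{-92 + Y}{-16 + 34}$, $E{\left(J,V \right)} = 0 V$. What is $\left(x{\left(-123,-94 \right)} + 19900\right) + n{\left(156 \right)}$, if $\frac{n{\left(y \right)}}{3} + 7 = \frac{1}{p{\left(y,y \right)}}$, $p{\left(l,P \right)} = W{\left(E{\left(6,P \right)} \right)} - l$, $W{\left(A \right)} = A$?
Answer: $\frac{9297773}{468} \approx 19867.0$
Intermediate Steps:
$E{\left(J,V \right)} = 0$
$p{\left(l,P \right)} = - l$ ($p{\left(l,P \right)} = 0 - l = - l$)
$x{\left(Y,Z \right)} = - \frac{46}{9} + \frac{Y}{18}$ ($x{\left(Y,Z \right)} = \frac{-92 + Y}{18} = \left(-92 + Y\right) \frac{1}{18} = - \frac{46}{9} + \frac{Y}{18}$)
$n{\left(y \right)} = -21 - \frac{3}{y}$ ($n{\left(y \right)} = -21 + \frac{3}{\left(-1\right) y} = -21 + 3 \left(- \frac{1}{y}\right) = -21 - \frac{3}{y}$)
$\left(x{\left(-123,-94 \right)} + 19900\right) + n{\left(156 \right)} = \left(\left(- \frac{46}{9} + \frac{1}{18} \left(-123\right)\right) + 19900\right) - \left(21 + \frac{3}{156}\right) = \left(\left(- \frac{46}{9} - \frac{41}{6}\right) + 19900\right) - \frac{1093}{52} = \left(- \frac{215}{18} + 19900\right) - \frac{1093}{52} = \frac{357985}{18} - \frac{1093}{52} = \frac{9297773}{468}$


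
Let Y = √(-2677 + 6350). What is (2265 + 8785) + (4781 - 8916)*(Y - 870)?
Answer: 3608500 - 4135*√3673 ≈ 3.3579e+6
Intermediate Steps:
Y = √3673 ≈ 60.605
(2265 + 8785) + (4781 - 8916)*(Y - 870) = (2265 + 8785) + (4781 - 8916)*(√3673 - 870) = 11050 - 4135*(-870 + √3673) = 11050 + (3597450 - 4135*√3673) = 3608500 - 4135*√3673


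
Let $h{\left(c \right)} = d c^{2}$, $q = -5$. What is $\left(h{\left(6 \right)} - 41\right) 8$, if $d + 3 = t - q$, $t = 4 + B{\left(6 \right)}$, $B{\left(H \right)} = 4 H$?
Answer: $8312$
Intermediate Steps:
$t = 28$ ($t = 4 + 4 \cdot 6 = 4 + 24 = 28$)
$d = 30$ ($d = -3 + \left(28 - -5\right) = -3 + \left(28 + 5\right) = -3 + 33 = 30$)
$h{\left(c \right)} = 30 c^{2}$
$\left(h{\left(6 \right)} - 41\right) 8 = \left(30 \cdot 6^{2} - 41\right) 8 = \left(30 \cdot 36 - 41\right) 8 = \left(1080 - 41\right) 8 = 1039 \cdot 8 = 8312$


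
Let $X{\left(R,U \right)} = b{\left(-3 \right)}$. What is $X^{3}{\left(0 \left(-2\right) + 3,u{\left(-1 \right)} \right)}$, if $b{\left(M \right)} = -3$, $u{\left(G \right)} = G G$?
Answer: $-27$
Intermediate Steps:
$u{\left(G \right)} = G^{2}$
$X{\left(R,U \right)} = -3$
$X^{3}{\left(0 \left(-2\right) + 3,u{\left(-1 \right)} \right)} = \left(-3\right)^{3} = -27$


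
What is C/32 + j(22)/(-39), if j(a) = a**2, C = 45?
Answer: -13733/1248 ≈ -11.004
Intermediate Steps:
C/32 + j(22)/(-39) = 45/32 + 22**2/(-39) = 45*(1/32) + 484*(-1/39) = 45/32 - 484/39 = -13733/1248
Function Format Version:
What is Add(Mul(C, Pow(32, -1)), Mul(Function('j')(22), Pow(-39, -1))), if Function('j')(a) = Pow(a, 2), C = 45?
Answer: Rational(-13733, 1248) ≈ -11.004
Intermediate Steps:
Add(Mul(C, Pow(32, -1)), Mul(Function('j')(22), Pow(-39, -1))) = Add(Mul(45, Pow(32, -1)), Mul(Pow(22, 2), Pow(-39, -1))) = Add(Mul(45, Rational(1, 32)), Mul(484, Rational(-1, 39))) = Add(Rational(45, 32), Rational(-484, 39)) = Rational(-13733, 1248)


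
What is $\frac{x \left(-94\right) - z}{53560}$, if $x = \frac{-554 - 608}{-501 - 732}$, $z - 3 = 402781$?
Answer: $- \frac{24837095}{3301974} \approx -7.5219$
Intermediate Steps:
$z = 402784$ ($z = 3 + 402781 = 402784$)
$x = \frac{1162}{1233}$ ($x = - \frac{1162}{-1233} = \left(-1162\right) \left(- \frac{1}{1233}\right) = \frac{1162}{1233} \approx 0.94242$)
$\frac{x \left(-94\right) - z}{53560} = \frac{\frac{1162}{1233} \left(-94\right) - 402784}{53560} = \left(- \frac{109228}{1233} - 402784\right) \frac{1}{53560} = \left(- \frac{496741900}{1233}\right) \frac{1}{53560} = - \frac{24837095}{3301974}$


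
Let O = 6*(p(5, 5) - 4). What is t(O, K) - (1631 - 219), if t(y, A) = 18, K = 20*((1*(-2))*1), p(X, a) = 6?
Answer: -1394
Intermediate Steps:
K = -40 (K = 20*(-2*1) = 20*(-2) = -40)
O = 12 (O = 6*(6 - 4) = 6*2 = 12)
t(O, K) - (1631 - 219) = 18 - (1631 - 219) = 18 - 1*1412 = 18 - 1412 = -1394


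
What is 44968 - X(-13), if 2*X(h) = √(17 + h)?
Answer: 44967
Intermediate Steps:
X(h) = √(17 + h)/2
44968 - X(-13) = 44968 - √(17 - 13)/2 = 44968 - √4/2 = 44968 - 2/2 = 44968 - 1*1 = 44968 - 1 = 44967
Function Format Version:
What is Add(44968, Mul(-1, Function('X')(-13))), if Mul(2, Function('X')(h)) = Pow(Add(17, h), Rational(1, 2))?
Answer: 44967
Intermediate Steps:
Function('X')(h) = Mul(Rational(1, 2), Pow(Add(17, h), Rational(1, 2)))
Add(44968, Mul(-1, Function('X')(-13))) = Add(44968, Mul(-1, Mul(Rational(1, 2), Pow(Add(17, -13), Rational(1, 2))))) = Add(44968, Mul(-1, Mul(Rational(1, 2), Pow(4, Rational(1, 2))))) = Add(44968, Mul(-1, Mul(Rational(1, 2), 2))) = Add(44968, Mul(-1, 1)) = Add(44968, -1) = 44967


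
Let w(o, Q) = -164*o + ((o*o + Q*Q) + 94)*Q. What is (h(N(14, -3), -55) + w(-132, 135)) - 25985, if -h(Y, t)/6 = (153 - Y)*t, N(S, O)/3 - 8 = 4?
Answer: 4859578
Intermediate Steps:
N(S, O) = 36 (N(S, O) = 24 + 3*4 = 24 + 12 = 36)
h(Y, t) = -6*t*(153 - Y) (h(Y, t) = -6*(153 - Y)*t = -6*t*(153 - Y))
w(o, Q) = -164*o + Q*(94 + Q² + o²) (w(o, Q) = -164*o + ((o² + Q²) + 94)*Q = -164*o + ((Q² + o²) + 94)*Q = -164*o + (94 + Q² + o²)*Q = -164*o + Q*(94 + Q² + o²))
(h(N(14, -3), -55) + w(-132, 135)) - 25985 = (6*(-55)*(-153 + 36) + (135³ - 164*(-132) + 94*135 + 135*(-132)²)) - 25985 = (6*(-55)*(-117) + (2460375 + 21648 + 12690 + 135*17424)) - 25985 = (38610 + (2460375 + 21648 + 12690 + 2352240)) - 25985 = (38610 + 4846953) - 25985 = 4885563 - 25985 = 4859578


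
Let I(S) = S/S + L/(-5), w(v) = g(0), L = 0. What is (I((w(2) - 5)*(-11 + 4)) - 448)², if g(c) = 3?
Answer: 199809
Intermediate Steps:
w(v) = 3
I(S) = 1 (I(S) = S/S + 0/(-5) = 1 + 0*(-⅕) = 1 + 0 = 1)
(I((w(2) - 5)*(-11 + 4)) - 448)² = (1 - 448)² = (-447)² = 199809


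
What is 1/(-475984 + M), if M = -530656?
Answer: -1/1006640 ≈ -9.9340e-7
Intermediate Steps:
1/(-475984 + M) = 1/(-475984 - 530656) = 1/(-1006640) = -1/1006640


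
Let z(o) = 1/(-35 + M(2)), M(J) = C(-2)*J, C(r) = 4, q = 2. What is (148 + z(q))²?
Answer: 15960025/729 ≈ 21893.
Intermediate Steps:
M(J) = 4*J
z(o) = -1/27 (z(o) = 1/(-35 + 4*2) = 1/(-35 + 8) = 1/(-27) = -1/27)
(148 + z(q))² = (148 - 1/27)² = (3995/27)² = 15960025/729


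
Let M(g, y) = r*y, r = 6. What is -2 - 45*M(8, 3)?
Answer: -812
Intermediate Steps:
M(g, y) = 6*y
-2 - 45*M(8, 3) = -2 - 270*3 = -2 - 45*18 = -2 - 810 = -812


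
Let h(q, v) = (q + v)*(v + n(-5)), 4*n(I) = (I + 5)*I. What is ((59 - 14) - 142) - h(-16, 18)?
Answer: -133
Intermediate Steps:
n(I) = I*(5 + I)/4 (n(I) = ((I + 5)*I)/4 = ((5 + I)*I)/4 = (I*(5 + I))/4 = I*(5 + I)/4)
h(q, v) = v*(q + v) (h(q, v) = (q + v)*(v + (1/4)*(-5)*(5 - 5)) = (q + v)*(v + (1/4)*(-5)*0) = (q + v)*(v + 0) = (q + v)*v = v*(q + v))
((59 - 14) - 142) - h(-16, 18) = ((59 - 14) - 142) - 18*(-16 + 18) = (45 - 142) - 18*2 = -97 - 1*36 = -97 - 36 = -133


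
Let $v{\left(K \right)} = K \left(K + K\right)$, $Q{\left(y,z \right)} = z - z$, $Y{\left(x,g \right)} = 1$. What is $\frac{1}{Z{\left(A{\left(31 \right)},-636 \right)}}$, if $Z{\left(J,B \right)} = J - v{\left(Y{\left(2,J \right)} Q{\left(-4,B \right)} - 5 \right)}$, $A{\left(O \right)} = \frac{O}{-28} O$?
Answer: $- \frac{28}{2361} \approx -0.011859$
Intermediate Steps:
$Q{\left(y,z \right)} = 0$
$A{\left(O \right)} = - \frac{O^{2}}{28}$ ($A{\left(O \right)} = O \left(- \frac{1}{28}\right) O = - \frac{O}{28} O = - \frac{O^{2}}{28}$)
$v{\left(K \right)} = 2 K^{2}$ ($v{\left(K \right)} = K 2 K = 2 K^{2}$)
$Z{\left(J,B \right)} = -50 + J$ ($Z{\left(J,B \right)} = J - 2 \left(1 \cdot 0 - 5\right)^{2} = J - 2 \left(0 - 5\right)^{2} = J - 2 \left(-5\right)^{2} = J - 2 \cdot 25 = J - 50 = -50 + J$)
$\frac{1}{Z{\left(A{\left(31 \right)},-636 \right)}} = \frac{1}{-50 - \frac{31^{2}}{28}} = \frac{1}{-50 - \frac{961}{28}} = \frac{1}{- \frac{2361}{28}} = - \frac{28}{2361}$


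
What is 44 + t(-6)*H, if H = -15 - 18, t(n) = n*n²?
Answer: 7172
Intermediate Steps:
t(n) = n³
H = -33
44 + t(-6)*H = 44 + (-6)³*(-33) = 44 - 216*(-33) = 44 + 7128 = 7172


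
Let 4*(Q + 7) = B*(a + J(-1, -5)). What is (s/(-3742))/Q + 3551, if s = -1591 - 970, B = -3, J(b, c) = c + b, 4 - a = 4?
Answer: 33217044/9355 ≈ 3550.7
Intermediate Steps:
a = 0 (a = 4 - 1*4 = 4 - 4 = 0)
J(b, c) = b + c
s = -2561
Q = -5/2 (Q = -7 + (-3*(0 + (-1 - 5)))/4 = -7 + (-3*(0 - 6))/4 = -7 + (-3*(-6))/4 = -7 + (¼)*18 = -7 + 9/2 = -5/2 ≈ -2.5000)
(s/(-3742))/Q + 3551 = (-2561/(-3742))/(-5/2) + 3551 = -2561*(-1/3742)*(-⅖) + 3551 = (2561/3742)*(-⅖) + 3551 = -2561/9355 + 3551 = 33217044/9355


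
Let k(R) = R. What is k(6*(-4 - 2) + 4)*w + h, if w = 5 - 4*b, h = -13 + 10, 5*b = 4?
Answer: -303/5 ≈ -60.600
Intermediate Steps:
b = ⅘ (b = (⅕)*4 = ⅘ ≈ 0.80000)
h = -3
w = 9/5 (w = 5 - 4*⅘ = 5 - 16/5 = 9/5 ≈ 1.8000)
k(6*(-4 - 2) + 4)*w + h = (6*(-4 - 2) + 4)*(9/5) - 3 = (6*(-6) + 4)*(9/5) - 3 = (-36 + 4)*(9/5) - 3 = -32*9/5 - 3 = -288/5 - 3 = -303/5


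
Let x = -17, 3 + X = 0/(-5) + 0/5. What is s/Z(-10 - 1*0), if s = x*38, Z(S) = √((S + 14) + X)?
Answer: -646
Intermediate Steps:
X = -3 (X = -3 + (0/(-5) + 0/5) = -3 + (0*(-⅕) + 0*(⅕)) = -3 + (0 + 0) = -3 + 0 = -3)
Z(S) = √(11 + S) (Z(S) = √((S + 14) - 3) = √((14 + S) - 3) = √(11 + S))
s = -646 (s = -17*38 = -646)
s/Z(-10 - 1*0) = -646/√(11 + (-10 - 1*0)) = -646/√(11 + (-10 + 0)) = -646/√(11 - 10) = -646/(√1) = -646/1 = -646*1 = -646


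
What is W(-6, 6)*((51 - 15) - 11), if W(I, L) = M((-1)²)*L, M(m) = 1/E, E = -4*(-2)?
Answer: 75/4 ≈ 18.750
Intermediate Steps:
E = 8
M(m) = ⅛ (M(m) = 1/8 = ⅛)
W(I, L) = L/8
W(-6, 6)*((51 - 15) - 11) = ((⅛)*6)*((51 - 15) - 11) = 3*(36 - 11)/4 = (¾)*25 = 75/4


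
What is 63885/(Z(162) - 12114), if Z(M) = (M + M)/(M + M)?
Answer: -63885/12113 ≈ -5.2741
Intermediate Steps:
Z(M) = 1 (Z(M) = (2*M)/((2*M)) = (2*M)*(1/(2*M)) = 1)
63885/(Z(162) - 12114) = 63885/(1 - 12114) = 63885/(-12113) = 63885*(-1/12113) = -63885/12113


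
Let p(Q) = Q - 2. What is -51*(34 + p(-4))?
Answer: -1428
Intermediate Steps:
p(Q) = -2 + Q
-51*(34 + p(-4)) = -51*(34 + (-2 - 4)) = -51*(34 - 6) = -51*28 = -1428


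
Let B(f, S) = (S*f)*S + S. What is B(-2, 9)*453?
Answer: -69309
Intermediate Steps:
B(f, S) = S + f*S² (B(f, S) = f*S² + S = S + f*S²)
B(-2, 9)*453 = (9*(1 + 9*(-2)))*453 = (9*(1 - 18))*453 = (9*(-17))*453 = -153*453 = -69309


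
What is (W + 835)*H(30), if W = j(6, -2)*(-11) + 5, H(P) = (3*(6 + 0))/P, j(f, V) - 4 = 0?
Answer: 2388/5 ≈ 477.60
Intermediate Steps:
j(f, V) = 4 (j(f, V) = 4 + 0 = 4)
H(P) = 18/P (H(P) = (3*6)/P = 18/P)
W = -39 (W = 4*(-11) + 5 = -44 + 5 = -39)
(W + 835)*H(30) = (-39 + 835)*(18/30) = 796*(18*(1/30)) = 796*(⅗) = 2388/5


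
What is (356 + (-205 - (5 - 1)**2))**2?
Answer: 18225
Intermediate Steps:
(356 + (-205 - (5 - 1)**2))**2 = (356 + (-205 - 1*4**2))**2 = (356 + (-205 - 1*16))**2 = (356 + (-205 - 16))**2 = (356 - 221)**2 = 135**2 = 18225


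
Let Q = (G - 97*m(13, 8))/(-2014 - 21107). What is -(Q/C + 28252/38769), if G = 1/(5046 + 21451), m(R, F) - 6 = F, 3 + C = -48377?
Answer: -55824700079003453/76605953664759876 ≈ -0.72873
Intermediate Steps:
C = -48380 (C = -3 - 48377 = -48380)
m(R, F) = 6 + F
G = 1/26497 ≈ 3.7740e-5
Q = 35982925/612637137 (Q = (1/26497 - 97*(6 + 8))/(-2014 - 21107) = (1/26497 - 97*14)/(-23121) = (1/26497 - 1358)*(-1/23121) = -35982925/26497*(-1/23121) = 35982925/612637137 ≈ 0.058734)
-(Q/C + 28252/38769) = -((35982925/612637137)/(-48380) + 28252/38769) = -((35982925/612637137)*(-1/48380) + 28252*(1/38769)) = -(-7196585/5927876937612 + 28252/38769) = -1*55824700079003453/76605953664759876 = -55824700079003453/76605953664759876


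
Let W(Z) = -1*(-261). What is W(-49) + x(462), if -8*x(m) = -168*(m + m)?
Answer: 19665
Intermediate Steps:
x(m) = 42*m (x(m) = -(-21)*(m + m) = -(-21)*2*m = -(-42)*m = 42*m)
W(Z) = 261
W(-49) + x(462) = 261 + 42*462 = 261 + 19404 = 19665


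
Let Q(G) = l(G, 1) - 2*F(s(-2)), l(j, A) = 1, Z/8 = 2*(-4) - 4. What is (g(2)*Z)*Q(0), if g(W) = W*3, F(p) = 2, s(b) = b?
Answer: 1728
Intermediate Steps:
Z = -96 (Z = 8*(2*(-4) - 4) = 8*(-8 - 4) = 8*(-12) = -96)
Q(G) = -3 (Q(G) = 1 - 2*2 = 1 - 4 = -3)
g(W) = 3*W
(g(2)*Z)*Q(0) = ((3*2)*(-96))*(-3) = (6*(-96))*(-3) = -576*(-3) = 1728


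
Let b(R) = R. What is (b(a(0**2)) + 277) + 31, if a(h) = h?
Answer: 308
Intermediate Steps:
(b(a(0**2)) + 277) + 31 = (0**2 + 277) + 31 = (0 + 277) + 31 = 277 + 31 = 308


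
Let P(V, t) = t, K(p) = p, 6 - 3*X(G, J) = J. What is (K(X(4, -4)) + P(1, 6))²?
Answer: 784/9 ≈ 87.111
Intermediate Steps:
X(G, J) = 2 - J/3
(K(X(4, -4)) + P(1, 6))² = ((2 - ⅓*(-4)) + 6)² = ((2 + 4/3) + 6)² = (10/3 + 6)² = (28/3)² = 784/9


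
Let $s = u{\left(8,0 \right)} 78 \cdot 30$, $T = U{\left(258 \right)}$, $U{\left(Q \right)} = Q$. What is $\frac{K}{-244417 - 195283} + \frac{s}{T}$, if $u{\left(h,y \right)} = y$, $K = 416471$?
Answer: $- \frac{416471}{439700} \approx -0.94717$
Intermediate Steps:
$T = 258$
$s = 0$ ($s = 0 \cdot 78 \cdot 30 = 0 \cdot 30 = 0$)
$\frac{K}{-244417 - 195283} + \frac{s}{T} = \frac{416471}{-244417 - 195283} + \frac{0}{258} = \frac{416471}{-244417 - 195283} + 0 \cdot \frac{1}{258} = \frac{416471}{-439700} + 0 = 416471 \left(- \frac{1}{439700}\right) + 0 = - \frac{416471}{439700} + 0 = - \frac{416471}{439700}$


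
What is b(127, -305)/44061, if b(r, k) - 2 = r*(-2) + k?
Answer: -557/44061 ≈ -0.012642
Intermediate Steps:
b(r, k) = 2 + k - 2*r (b(r, k) = 2 + (r*(-2) + k) = 2 + (-2*r + k) = 2 + (k - 2*r) = 2 + k - 2*r)
b(127, -305)/44061 = (2 - 305 - 2*127)/44061 = (2 - 305 - 254)*(1/44061) = -557*1/44061 = -557/44061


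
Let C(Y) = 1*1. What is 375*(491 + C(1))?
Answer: 184500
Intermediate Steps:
C(Y) = 1
375*(491 + C(1)) = 375*(491 + 1) = 375*492 = 184500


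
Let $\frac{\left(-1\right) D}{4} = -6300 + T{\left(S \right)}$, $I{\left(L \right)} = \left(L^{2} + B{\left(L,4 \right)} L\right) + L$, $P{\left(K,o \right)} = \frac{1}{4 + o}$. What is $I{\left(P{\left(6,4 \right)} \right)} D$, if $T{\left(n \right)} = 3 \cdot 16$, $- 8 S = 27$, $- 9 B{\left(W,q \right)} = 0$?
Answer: $\frac{14067}{4} \approx 3516.8$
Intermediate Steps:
$B{\left(W,q \right)} = 0$ ($B{\left(W,q \right)} = \left(- \frac{1}{9}\right) 0 = 0$)
$S = - \frac{27}{8}$ ($S = \left(- \frac{1}{8}\right) 27 = - \frac{27}{8} \approx -3.375$)
$T{\left(n \right)} = 48$
$I{\left(L \right)} = L + L^{2}$ ($I{\left(L \right)} = \left(L^{2} + 0 L\right) + L = \left(L^{2} + 0\right) + L = L^{2} + L = L + L^{2}$)
$D = 25008$ ($D = - 4 \left(-6300 + 48\right) = \left(-4\right) \left(-6252\right) = 25008$)
$I{\left(P{\left(6,4 \right)} \right)} D = \frac{1 + \frac{1}{4 + 4}}{4 + 4} \cdot 25008 = \frac{1 + \frac{1}{8}}{8} \cdot 25008 = \frac{1}{8} \cdot \frac{9}{8} \cdot 25008 = \frac{9}{64} \cdot 25008 = \frac{14067}{4}$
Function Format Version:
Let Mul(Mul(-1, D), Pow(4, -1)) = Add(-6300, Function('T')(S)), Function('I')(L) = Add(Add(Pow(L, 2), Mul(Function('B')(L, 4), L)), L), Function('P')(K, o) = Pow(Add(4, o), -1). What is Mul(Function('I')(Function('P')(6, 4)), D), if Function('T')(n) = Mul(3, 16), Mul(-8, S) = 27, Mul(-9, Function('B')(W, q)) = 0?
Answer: Rational(14067, 4) ≈ 3516.8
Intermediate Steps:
Function('B')(W, q) = 0 (Function('B')(W, q) = Mul(Rational(-1, 9), 0) = 0)
S = Rational(-27, 8) (S = Mul(Rational(-1, 8), 27) = Rational(-27, 8) ≈ -3.3750)
Function('T')(n) = 48
Function('I')(L) = Add(L, Pow(L, 2)) (Function('I')(L) = Add(Add(Pow(L, 2), Mul(0, L)), L) = Add(Add(Pow(L, 2), 0), L) = Add(Pow(L, 2), L) = Add(L, Pow(L, 2)))
D = 25008 (D = Mul(-4, Add(-6300, 48)) = Mul(-4, -6252) = 25008)
Mul(Function('I')(Function('P')(6, 4)), D) = Mul(Mul(Pow(Add(4, 4), -1), Add(1, Pow(Add(4, 4), -1))), 25008) = Mul(Mul(Pow(8, -1), Add(1, Pow(8, -1))), 25008) = Mul(Mul(Rational(1, 8), Add(1, Rational(1, 8))), 25008) = Mul(Mul(Rational(1, 8), Rational(9, 8)), 25008) = Mul(Rational(9, 64), 25008) = Rational(14067, 4)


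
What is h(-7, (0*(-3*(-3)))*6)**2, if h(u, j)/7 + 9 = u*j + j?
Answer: 3969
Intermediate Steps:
h(u, j) = -63 + 7*j + 7*j*u (h(u, j) = -63 + 7*(u*j + j) = -63 + 7*(j*u + j) = -63 + 7*(j + j*u) = -63 + (7*j + 7*j*u) = -63 + 7*j + 7*j*u)
h(-7, (0*(-3*(-3)))*6)**2 = (-63 + 7*((0*(-3*(-3)))*6) + 7*((0*(-3*(-3)))*6)*(-7))**2 = (-63 + 7*((0*9)*6) + 7*((0*9)*6)*(-7))**2 = (-63 + 7*(0*6) + 7*(0*6)*(-7))**2 = (-63 + 7*0 + 7*0*(-7))**2 = (-63 + 0 + 0)**2 = (-63)**2 = 3969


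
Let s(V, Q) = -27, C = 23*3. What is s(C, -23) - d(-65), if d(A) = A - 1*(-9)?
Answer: 29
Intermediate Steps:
d(A) = 9 + A (d(A) = A + 9 = 9 + A)
C = 69
s(C, -23) - d(-65) = -27 - (9 - 65) = -27 - 1*(-56) = -27 + 56 = 29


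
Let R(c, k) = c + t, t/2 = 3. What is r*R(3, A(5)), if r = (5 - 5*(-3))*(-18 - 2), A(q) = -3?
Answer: -3600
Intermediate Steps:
t = 6 (t = 2*3 = 6)
R(c, k) = 6 + c (R(c, k) = c + 6 = 6 + c)
r = -400 (r = (5 + 15)*(-20) = 20*(-20) = -400)
r*R(3, A(5)) = -400*(6 + 3) = -400*9 = -3600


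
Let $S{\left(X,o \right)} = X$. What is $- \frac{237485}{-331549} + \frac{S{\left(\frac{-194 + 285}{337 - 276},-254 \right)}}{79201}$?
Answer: $\frac{1147382189544}{1601799753289} \approx 0.71631$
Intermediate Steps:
$- \frac{237485}{-331549} + \frac{S{\left(\frac{-194 + 285}{337 - 276},-254 \right)}}{79201} = - \frac{237485}{-331549} + \frac{\left(-194 + 285\right) \frac{1}{337 - 276}}{79201} = \left(-237485\right) \left(- \frac{1}{331549}\right) + \frac{91}{61} \cdot \frac{1}{79201} = \frac{237485}{331549} + 91 \cdot \frac{1}{61} \cdot \frac{1}{79201} = \frac{237485}{331549} + \frac{91}{61} \cdot \frac{1}{79201} = \frac{237485}{331549} + \frac{91}{4831261} = \frac{1147382189544}{1601799753289}$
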